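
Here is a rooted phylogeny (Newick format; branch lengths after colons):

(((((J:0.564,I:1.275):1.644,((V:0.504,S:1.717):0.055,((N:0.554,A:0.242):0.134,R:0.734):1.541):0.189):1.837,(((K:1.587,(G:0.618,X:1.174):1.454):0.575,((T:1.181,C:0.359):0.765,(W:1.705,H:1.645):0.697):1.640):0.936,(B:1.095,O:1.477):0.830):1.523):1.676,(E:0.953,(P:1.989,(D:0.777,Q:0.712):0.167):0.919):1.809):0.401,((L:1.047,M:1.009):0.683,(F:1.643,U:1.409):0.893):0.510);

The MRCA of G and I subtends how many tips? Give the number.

16

The MRCA of G and I is the node subtending (((J,I),((V,S),((N,A),R))),(((K,(G,X)),((T,C),(W,H))),(B,O))).
That clade contains 16 terminal taxa: A, B, C, G, H, I, J, K, N, O, R, S, T, V, W, X.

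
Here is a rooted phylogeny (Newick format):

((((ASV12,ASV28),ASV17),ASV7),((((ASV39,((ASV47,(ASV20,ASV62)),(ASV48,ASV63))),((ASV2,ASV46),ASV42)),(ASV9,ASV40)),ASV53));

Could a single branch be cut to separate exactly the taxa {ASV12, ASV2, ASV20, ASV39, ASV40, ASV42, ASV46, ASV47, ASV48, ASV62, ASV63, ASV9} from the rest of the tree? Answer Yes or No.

The MRCA of the listed taxa is the root, so the smallest clade containing them is the whole tree.
That clade also contains ASV17, ASV28, ASV53, ASV7, which are not in the proposed group, so the group is not monophyletic.

No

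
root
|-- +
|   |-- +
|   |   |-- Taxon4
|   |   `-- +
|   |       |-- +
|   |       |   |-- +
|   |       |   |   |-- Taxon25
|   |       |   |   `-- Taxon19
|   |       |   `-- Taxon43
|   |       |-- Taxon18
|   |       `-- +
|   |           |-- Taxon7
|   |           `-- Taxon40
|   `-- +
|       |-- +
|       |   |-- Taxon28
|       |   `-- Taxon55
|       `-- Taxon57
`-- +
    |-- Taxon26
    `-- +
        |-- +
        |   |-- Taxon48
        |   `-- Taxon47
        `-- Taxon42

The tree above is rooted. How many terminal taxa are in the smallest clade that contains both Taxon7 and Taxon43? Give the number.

The MRCA of Taxon7 and Taxon43 is the node subtending (((Taxon25,Taxon19),Taxon43),Taxon18,(Taxon7,Taxon40)).
That clade contains 6 terminal taxa: Taxon18, Taxon19, Taxon25, Taxon40, Taxon43, Taxon7.

6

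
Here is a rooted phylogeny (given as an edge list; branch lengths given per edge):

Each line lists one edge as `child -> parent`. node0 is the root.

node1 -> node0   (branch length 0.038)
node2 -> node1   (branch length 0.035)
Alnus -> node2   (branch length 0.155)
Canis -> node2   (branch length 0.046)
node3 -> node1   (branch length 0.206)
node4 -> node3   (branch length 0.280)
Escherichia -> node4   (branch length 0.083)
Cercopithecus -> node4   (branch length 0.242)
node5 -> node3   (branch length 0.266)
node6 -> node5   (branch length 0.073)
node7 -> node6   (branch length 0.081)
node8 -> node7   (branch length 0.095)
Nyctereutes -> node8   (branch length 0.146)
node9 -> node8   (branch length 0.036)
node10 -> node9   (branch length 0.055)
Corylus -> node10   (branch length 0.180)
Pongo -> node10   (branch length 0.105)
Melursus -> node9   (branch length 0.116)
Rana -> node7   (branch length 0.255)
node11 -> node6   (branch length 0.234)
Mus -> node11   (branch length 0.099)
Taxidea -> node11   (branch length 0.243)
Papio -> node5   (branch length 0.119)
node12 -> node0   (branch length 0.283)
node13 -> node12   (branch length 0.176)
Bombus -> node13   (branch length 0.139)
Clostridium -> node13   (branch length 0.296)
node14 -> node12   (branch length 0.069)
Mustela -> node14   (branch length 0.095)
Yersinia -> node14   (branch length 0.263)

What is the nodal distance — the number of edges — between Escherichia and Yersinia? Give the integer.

The MRCA of Escherichia and Yersinia is the root of the tree.
From Escherichia up to that node: 4 branches. From Yersinia up to the same node: 3 branches. Total: 4 + 3 = 7.

7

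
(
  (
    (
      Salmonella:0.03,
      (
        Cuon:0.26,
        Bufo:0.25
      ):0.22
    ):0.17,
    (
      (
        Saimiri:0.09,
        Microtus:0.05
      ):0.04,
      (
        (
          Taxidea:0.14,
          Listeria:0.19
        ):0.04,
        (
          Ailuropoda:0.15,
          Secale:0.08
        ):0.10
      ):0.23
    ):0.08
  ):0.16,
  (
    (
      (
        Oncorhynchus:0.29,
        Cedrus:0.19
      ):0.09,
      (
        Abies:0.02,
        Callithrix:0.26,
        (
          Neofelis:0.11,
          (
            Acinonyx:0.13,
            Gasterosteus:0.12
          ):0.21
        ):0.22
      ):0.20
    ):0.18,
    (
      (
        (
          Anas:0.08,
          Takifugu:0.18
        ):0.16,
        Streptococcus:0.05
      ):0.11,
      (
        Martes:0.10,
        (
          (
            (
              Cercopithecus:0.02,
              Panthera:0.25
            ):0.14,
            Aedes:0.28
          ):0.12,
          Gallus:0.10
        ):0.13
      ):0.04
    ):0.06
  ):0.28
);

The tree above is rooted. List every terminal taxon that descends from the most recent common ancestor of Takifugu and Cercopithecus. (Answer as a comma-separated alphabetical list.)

Aedes, Anas, Cercopithecus, Gallus, Martes, Panthera, Streptococcus, Takifugu

Tracing Takifugu: it sits inside (Anas,Takifugu).
Tracing Cercopithecus: it sits inside (Cercopithecus,Panthera).
The smallest clade enclosing both is (((Anas,Takifugu),Streptococcus),(Martes,(((Cercopithecus,Panthera),Aedes),Gallus))); the answer is its 8 terminal taxa in alphabetical order.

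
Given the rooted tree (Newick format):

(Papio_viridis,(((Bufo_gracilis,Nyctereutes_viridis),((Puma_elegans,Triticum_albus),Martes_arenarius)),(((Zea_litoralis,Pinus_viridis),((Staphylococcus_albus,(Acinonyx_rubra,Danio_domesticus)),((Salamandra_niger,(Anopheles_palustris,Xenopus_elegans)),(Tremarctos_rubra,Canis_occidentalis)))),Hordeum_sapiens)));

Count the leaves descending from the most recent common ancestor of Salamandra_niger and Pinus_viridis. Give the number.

10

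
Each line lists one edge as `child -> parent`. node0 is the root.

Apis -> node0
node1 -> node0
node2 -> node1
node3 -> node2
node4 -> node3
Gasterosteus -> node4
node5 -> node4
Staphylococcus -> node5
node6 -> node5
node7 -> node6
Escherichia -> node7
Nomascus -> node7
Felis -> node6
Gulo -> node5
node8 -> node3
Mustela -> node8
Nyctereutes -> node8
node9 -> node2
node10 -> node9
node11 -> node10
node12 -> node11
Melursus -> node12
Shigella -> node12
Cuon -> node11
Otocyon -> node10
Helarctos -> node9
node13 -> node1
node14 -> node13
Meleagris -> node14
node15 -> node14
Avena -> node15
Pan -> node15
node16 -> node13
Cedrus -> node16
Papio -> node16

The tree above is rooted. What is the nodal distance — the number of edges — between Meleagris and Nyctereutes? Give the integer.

The MRCA of Meleagris and Nyctereutes is the node subtending ((((Gasterosteus,(Staphylococcus,((Escherichia,Nomascus),Felis),Gulo)),(Mustela,Nyctereutes)),((((Melursus,Shigella),Cuon),Otocyon),Helarctos)),((Meleagris,(Avena,Pan)),(Cedrus,Papio))).
From Meleagris up to that node: 3 branches. From Nyctereutes up to the same node: 4 branches. Total: 3 + 4 = 7.

7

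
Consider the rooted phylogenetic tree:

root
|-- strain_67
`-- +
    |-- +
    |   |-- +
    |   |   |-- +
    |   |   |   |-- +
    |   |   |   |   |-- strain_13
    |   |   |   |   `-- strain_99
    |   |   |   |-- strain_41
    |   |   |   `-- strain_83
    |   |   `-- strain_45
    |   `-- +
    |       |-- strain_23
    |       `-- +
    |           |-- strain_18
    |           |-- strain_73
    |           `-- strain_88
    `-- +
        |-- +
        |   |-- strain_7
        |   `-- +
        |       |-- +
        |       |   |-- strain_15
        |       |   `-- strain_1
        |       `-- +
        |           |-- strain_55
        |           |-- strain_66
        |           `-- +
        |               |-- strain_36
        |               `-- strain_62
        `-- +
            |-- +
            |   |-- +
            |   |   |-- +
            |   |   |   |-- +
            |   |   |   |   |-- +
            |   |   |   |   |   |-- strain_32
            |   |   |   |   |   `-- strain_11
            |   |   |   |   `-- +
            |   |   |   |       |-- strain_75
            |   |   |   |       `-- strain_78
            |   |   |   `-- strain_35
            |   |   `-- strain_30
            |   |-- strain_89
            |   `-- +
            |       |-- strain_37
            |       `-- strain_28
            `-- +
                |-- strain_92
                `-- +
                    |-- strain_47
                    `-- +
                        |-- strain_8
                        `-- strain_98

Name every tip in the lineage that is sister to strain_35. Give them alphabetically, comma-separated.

strain_11, strain_32, strain_75, strain_78

strain_35 attaches to the tree at the node subtending (((strain_32,strain_11),(strain_75,strain_78)),strain_35).
The other lineage descending from that same node — the sister group — is ((strain_32,strain_11),(strain_75,strain_78)); its 4 tips in alphabetical order are the answer.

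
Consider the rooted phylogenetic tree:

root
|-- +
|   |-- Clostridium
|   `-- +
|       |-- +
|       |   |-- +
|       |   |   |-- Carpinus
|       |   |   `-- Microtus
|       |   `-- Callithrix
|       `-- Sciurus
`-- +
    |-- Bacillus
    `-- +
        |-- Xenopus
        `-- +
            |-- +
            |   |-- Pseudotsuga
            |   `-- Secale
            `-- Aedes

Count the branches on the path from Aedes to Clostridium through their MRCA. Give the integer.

The MRCA of Aedes and Clostridium is the root of the tree.
From Aedes up to that node: 4 branches. From Clostridium up to the same node: 2 branches. Total: 4 + 2 = 6.

6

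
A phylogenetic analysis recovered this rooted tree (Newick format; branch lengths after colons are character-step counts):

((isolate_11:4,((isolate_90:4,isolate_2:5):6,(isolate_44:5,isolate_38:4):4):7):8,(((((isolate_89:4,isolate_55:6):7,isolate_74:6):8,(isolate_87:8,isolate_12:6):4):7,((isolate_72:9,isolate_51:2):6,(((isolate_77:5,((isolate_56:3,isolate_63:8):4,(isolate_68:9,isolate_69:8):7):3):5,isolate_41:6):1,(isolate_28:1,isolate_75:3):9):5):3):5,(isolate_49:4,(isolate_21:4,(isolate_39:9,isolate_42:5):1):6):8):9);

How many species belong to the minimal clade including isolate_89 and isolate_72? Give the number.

15

The MRCA of isolate_89 and isolate_72 is the node subtending ((((isolate_89,isolate_55),isolate_74),(isolate_87,isolate_12)),((isolate_72,isolate_51),(((isolate_77,((isolate_56,isolate_63),(isolate_68,isolate_69))),isolate_41),(isolate_28,isolate_75)))).
That clade contains 15 terminal taxa: isolate_12, isolate_28, isolate_41, isolate_51, isolate_55, isolate_56, isolate_63, isolate_68, isolate_69, isolate_72, isolate_74, isolate_75, isolate_77, isolate_87, isolate_89.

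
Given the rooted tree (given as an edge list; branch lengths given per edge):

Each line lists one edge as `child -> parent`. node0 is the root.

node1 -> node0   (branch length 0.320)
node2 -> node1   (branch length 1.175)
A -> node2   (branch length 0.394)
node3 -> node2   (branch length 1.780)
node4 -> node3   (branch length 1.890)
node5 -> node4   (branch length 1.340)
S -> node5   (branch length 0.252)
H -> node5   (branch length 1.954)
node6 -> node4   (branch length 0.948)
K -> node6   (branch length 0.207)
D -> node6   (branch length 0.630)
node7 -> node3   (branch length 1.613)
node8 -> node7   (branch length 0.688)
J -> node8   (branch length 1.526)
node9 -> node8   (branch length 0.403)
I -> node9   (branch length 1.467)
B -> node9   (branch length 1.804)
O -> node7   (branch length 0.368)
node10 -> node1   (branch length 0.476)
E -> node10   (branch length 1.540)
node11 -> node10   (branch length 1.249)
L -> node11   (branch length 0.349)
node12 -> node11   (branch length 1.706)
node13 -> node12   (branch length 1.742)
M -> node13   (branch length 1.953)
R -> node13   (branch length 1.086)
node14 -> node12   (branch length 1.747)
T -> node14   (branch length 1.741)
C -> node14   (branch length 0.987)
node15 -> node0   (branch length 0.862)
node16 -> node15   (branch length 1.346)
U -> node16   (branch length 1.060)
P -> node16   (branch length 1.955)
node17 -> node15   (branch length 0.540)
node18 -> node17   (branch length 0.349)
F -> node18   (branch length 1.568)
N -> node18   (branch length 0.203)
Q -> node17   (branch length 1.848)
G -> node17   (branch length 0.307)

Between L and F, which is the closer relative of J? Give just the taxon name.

The MRCA of J and L subtends ((A,(((S,H),(K,D)),((J,(I,B)),O))),(E,(L,((M,R),(T,C))))) (15 taxa).
The MRCA of J and F is the root, subtending the entire tree (21 taxa).
The first is nested inside the second, so J shares a more recent common ancestor with L.

L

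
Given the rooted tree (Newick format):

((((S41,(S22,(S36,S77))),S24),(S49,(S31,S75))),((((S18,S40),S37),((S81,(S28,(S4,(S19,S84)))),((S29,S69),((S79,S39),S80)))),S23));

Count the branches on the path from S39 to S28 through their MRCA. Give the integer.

The MRCA of S39 and S28 is the node subtending ((S81,(S28,(S4,(S19,S84)))),((S29,S69),((S79,S39),S80))).
From S39 up to that node: 4 branches. From S28 up to the same node: 3 branches. Total: 4 + 3 = 7.

7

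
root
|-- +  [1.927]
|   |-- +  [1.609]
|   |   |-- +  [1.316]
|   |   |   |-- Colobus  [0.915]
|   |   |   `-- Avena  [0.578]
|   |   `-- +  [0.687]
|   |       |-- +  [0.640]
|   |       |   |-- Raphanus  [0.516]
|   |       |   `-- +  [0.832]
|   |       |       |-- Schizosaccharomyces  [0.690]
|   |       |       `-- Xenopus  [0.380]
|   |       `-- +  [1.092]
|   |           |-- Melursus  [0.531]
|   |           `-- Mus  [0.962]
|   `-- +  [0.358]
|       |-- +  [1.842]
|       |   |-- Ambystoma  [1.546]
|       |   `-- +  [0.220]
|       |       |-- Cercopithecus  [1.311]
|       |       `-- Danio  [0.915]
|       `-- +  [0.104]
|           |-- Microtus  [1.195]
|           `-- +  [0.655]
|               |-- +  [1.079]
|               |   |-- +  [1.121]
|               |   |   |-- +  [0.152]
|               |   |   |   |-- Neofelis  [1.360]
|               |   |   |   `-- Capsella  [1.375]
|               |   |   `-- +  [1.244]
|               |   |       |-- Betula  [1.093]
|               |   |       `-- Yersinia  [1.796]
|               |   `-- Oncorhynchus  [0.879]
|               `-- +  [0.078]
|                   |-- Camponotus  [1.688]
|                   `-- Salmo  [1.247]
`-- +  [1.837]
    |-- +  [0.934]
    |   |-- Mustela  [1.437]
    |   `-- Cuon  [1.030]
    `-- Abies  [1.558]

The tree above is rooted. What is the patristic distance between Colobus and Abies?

The path runs Colobus → … → MRCA → … → Abies; the MRCA is the root of the tree.
Branch lengths along that path: 0.915 + 1.316 + 1.609 + 1.927 + 1.837 + 1.558 = 9.162.

9.162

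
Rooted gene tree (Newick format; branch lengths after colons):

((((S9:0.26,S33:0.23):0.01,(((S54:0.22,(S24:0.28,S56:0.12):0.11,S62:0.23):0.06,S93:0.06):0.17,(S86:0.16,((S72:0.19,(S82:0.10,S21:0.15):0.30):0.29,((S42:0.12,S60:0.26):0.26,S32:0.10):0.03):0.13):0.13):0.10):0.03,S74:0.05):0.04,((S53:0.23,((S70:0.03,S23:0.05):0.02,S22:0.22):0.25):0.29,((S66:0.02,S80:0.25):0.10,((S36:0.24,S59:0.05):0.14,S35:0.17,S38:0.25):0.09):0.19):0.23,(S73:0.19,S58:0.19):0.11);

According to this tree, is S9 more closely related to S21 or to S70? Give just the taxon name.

S21

The MRCA of S9 and S21 subtends ((S9,S33),(((S54,(S24,S56),S62),S93),(S86,((S72,(S82,S21)),((S42,S60),S32))))) (14 taxa).
The MRCA of S9 and S70 is the root, subtending the entire tree (27 taxa).
The first is nested inside the second, so S9 shares a more recent common ancestor with S21.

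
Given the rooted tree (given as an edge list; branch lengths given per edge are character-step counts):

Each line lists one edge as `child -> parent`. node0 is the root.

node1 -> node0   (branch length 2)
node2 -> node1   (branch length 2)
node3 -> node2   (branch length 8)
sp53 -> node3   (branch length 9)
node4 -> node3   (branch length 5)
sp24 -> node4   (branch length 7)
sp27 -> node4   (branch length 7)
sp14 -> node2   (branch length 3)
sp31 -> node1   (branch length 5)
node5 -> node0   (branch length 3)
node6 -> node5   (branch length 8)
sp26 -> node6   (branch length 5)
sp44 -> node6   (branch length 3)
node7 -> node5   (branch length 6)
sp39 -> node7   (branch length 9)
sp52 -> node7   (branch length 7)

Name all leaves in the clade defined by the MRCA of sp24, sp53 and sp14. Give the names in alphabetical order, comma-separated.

Tracing sp24: it sits inside (sp24,sp27).
Tracing sp53: it sits inside (sp53,(sp24,sp27)).
Tracing sp14: it sits inside ((sp53,(sp24,sp27)),sp14).
The smallest clade enclosing all 3 is ((sp53,(sp24,sp27)),sp14); the answer is its 4 terminal taxa in alphabetical order.

sp14, sp24, sp27, sp53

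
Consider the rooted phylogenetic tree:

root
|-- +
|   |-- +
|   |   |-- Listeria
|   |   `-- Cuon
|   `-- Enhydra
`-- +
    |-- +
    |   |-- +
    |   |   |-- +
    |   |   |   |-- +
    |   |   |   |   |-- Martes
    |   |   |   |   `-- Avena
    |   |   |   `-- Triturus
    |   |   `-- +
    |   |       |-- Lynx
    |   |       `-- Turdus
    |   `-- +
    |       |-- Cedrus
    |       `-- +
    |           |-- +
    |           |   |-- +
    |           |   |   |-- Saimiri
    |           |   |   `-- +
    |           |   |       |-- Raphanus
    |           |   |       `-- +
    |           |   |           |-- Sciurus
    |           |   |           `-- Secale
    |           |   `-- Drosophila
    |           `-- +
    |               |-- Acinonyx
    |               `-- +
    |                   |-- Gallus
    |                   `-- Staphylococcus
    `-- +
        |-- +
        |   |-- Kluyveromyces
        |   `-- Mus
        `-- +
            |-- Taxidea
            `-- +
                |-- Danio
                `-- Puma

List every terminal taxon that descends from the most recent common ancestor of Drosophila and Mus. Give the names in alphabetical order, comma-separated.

Acinonyx, Avena, Cedrus, Danio, Drosophila, Gallus, Kluyveromyces, Lynx, Martes, Mus, Puma, Raphanus, Saimiri, Sciurus, Secale, Staphylococcus, Taxidea, Triturus, Turdus

Tracing Drosophila: it sits inside ((Saimiri,(Raphanus,(Sciurus,Secale))),Drosophila).
Tracing Mus: it sits inside (Kluyveromyces,Mus).
The smallest clade enclosing both is (((((Martes,Avena),Triturus),(Lynx,Turdus)),(Cedrus,(((Saimiri,(Raphanus,(Sciurus,Secale))),Drosophila),(Acinonyx,(Gallus,Staphylococcus))))),((Kluyveromyces,Mus),(Taxidea,(Danio,Puma)))); the answer is its 19 terminal taxa in alphabetical order.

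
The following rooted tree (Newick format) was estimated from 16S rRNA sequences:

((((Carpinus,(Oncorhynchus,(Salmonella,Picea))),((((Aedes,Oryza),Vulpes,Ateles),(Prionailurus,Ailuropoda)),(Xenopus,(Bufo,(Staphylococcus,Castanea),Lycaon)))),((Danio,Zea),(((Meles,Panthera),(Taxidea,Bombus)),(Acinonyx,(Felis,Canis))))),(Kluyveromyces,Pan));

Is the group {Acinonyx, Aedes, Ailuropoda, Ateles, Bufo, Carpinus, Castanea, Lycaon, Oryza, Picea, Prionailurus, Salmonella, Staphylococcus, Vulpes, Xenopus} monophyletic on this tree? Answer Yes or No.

The MRCA of the listed taxa subtends (((Carpinus,(Oncorhynchus,(Salmonella,Picea))),((((Aedes,Oryza),Vulpes,Ateles),(Prionailurus,Ailuropoda)),(Xenopus,(Bufo,(Staphylococcus,Castanea),Lycaon)))),((Danio,Zea),(((Meles,Panthera),(Taxidea,Bombus)),(Acinonyx,(Felis,Canis))))).
That clade also contains Bombus, Canis, Danio, Felis, Meles, Oncorhynchus, Panthera, Taxidea, Zea, which are not in the proposed group, so the group is not monophyletic.

No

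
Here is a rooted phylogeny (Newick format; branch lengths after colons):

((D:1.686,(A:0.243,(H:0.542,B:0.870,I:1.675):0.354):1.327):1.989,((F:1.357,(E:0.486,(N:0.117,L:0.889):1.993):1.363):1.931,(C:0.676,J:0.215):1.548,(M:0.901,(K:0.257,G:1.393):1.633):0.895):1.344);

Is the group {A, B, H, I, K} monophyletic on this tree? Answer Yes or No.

The MRCA of the listed taxa is the root, so the smallest clade containing them is the whole tree.
That clade also contains C, D, E, F, G, J, L, M, N, which are not in the proposed group, so the group is not monophyletic.

No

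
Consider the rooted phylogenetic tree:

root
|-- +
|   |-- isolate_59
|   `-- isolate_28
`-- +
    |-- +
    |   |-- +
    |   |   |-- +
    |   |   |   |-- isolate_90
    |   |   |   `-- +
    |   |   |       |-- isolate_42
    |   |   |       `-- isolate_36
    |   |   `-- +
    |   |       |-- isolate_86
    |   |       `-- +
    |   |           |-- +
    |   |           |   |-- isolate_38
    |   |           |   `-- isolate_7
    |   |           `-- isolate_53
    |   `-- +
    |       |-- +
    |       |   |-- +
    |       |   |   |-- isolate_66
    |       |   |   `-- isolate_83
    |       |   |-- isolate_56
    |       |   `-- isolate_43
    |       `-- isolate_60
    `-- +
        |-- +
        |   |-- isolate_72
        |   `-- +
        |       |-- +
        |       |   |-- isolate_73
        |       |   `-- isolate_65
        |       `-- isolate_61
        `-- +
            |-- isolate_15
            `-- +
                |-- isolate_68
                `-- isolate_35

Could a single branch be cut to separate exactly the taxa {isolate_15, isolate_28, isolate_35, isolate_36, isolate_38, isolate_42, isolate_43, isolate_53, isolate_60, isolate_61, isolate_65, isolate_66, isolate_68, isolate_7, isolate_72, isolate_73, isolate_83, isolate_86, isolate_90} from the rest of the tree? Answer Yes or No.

No

The MRCA of the listed taxa is the root, so the smallest clade containing them is the whole tree.
That clade also contains isolate_56, isolate_59, which are not in the proposed group, so the group is not monophyletic.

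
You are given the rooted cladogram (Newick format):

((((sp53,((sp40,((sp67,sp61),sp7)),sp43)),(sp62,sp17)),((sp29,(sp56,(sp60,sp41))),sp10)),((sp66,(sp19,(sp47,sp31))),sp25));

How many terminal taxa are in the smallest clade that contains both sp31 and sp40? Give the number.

18

The MRCA of sp31 and sp40 is the root, so the clade is the entire tree.
That clade contains 18 terminal taxa: sp10, sp17, sp19, sp25, sp29, sp31, sp40, sp41, sp43, sp47, sp53, sp56, sp60, sp61, sp62, sp66, sp67, sp7.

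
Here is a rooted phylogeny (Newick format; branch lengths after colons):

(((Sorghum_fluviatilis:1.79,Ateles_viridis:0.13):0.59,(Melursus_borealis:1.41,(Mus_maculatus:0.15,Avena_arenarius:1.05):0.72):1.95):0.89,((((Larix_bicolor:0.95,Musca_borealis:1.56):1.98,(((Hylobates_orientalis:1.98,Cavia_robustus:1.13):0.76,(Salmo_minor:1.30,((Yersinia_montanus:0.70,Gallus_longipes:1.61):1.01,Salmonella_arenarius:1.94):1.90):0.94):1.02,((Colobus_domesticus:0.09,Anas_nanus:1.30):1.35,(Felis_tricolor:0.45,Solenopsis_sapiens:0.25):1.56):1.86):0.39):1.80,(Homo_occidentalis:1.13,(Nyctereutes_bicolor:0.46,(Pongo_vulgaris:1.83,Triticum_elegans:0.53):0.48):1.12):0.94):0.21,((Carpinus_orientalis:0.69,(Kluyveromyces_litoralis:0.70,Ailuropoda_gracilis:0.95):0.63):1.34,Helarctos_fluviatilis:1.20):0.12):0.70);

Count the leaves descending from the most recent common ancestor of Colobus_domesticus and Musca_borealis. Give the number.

12

The MRCA of Colobus_domesticus and Musca_borealis is the node subtending ((Larix_bicolor,Musca_borealis),(((Hylobates_orientalis,Cavia_robustus),(Salmo_minor,((Yersinia_montanus,Gallus_longipes),Salmonella_arenarius))),((Colobus_domesticus,Anas_nanus),(Felis_tricolor,Solenopsis_sapiens)))).
That clade contains 12 terminal taxa: Anas_nanus, Cavia_robustus, Colobus_domesticus, Felis_tricolor, Gallus_longipes, Hylobates_orientalis, Larix_bicolor, Musca_borealis, Salmo_minor, Salmonella_arenarius, Solenopsis_sapiens, Yersinia_montanus.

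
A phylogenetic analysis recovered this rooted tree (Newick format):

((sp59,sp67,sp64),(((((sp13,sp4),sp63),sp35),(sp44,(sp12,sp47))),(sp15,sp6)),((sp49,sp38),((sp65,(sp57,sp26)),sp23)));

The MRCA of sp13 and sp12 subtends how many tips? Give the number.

The MRCA of sp13 and sp12 is the node subtending ((((sp13,sp4),sp63),sp35),(sp44,(sp12,sp47))).
That clade contains 7 terminal taxa: sp12, sp13, sp35, sp4, sp44, sp47, sp63.

7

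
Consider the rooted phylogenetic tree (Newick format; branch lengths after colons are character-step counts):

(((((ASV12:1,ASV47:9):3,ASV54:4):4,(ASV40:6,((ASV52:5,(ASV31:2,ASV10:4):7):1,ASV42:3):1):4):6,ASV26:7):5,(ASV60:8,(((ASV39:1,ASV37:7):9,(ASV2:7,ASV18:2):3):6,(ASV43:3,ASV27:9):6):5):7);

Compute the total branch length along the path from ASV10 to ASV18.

The path runs ASV10 → … → MRCA → … → ASV18; the MRCA is the root of the tree.
Branch lengths along that path: 4 + 7 + 1 + 1 + 4 + 6 + 5 + 7 + 5 + 6 + 3 + 2 = 51.

51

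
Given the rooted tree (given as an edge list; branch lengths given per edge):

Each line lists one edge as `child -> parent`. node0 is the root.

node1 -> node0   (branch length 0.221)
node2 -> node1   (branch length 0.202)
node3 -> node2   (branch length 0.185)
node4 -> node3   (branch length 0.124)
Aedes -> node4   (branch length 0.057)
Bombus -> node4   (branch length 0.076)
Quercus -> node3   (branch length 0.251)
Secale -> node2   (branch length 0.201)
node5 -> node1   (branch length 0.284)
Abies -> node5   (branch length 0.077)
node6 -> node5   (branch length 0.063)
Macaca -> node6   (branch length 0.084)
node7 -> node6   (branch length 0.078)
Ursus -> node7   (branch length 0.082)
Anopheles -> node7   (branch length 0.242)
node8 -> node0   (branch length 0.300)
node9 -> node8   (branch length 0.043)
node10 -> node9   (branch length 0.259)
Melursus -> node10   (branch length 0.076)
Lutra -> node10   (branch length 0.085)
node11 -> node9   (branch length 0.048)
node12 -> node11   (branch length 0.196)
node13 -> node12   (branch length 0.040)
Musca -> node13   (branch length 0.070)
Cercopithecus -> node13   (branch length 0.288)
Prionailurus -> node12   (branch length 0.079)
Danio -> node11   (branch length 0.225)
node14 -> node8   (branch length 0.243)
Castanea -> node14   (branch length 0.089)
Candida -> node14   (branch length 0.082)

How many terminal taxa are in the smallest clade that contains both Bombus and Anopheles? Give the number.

8

The MRCA of Bombus and Anopheles is the node subtending ((((Aedes,Bombus),Quercus),Secale),(Abies,(Macaca,(Ursus,Anopheles)))).
That clade contains 8 terminal taxa: Abies, Aedes, Anopheles, Bombus, Macaca, Quercus, Secale, Ursus.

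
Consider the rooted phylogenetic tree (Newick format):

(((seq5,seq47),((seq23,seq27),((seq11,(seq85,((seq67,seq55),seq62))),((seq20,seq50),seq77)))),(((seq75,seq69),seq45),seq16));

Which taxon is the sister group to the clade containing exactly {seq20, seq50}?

seq77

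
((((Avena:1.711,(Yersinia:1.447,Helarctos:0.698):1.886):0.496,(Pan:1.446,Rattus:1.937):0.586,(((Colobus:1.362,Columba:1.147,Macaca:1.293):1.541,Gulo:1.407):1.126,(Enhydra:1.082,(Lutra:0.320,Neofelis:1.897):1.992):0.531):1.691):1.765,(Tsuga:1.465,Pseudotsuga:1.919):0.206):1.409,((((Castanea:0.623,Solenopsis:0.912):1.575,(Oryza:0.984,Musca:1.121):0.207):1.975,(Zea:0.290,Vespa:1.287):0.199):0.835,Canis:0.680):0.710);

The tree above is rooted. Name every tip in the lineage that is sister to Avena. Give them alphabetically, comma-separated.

Helarctos, Yersinia

Avena attaches to the tree at the node subtending (Avena,(Yersinia,Helarctos)).
The other lineage descending from that same node — the sister group — is (Yersinia,Helarctos); its 2 tips in alphabetical order are the answer.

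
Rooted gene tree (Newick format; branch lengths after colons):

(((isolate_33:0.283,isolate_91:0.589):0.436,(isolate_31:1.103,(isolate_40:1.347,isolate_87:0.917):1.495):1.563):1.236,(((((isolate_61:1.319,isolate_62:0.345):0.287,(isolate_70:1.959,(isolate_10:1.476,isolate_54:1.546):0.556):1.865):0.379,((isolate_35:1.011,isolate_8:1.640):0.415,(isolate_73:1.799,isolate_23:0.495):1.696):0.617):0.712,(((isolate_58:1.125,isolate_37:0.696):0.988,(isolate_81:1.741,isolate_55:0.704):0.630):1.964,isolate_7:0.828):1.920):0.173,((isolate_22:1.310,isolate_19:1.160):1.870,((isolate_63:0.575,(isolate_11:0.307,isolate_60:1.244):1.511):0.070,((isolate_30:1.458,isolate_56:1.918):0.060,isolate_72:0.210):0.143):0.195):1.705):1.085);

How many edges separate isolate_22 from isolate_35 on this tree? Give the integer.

The MRCA of isolate_22 and isolate_35 is the node subtending (((((isolate_61,isolate_62),(isolate_70,(isolate_10,isolate_54))),((isolate_35,isolate_8),(isolate_73,isolate_23))),(((isolate_58,isolate_37),(isolate_81,isolate_55)),isolate_7)),((isolate_22,isolate_19),((isolate_63,(isolate_11,isolate_60)),((isolate_30,isolate_56),isolate_72)))).
From isolate_22 up to that node: 3 branches. From isolate_35 up to the same node: 5 branches. Total: 3 + 5 = 8.

8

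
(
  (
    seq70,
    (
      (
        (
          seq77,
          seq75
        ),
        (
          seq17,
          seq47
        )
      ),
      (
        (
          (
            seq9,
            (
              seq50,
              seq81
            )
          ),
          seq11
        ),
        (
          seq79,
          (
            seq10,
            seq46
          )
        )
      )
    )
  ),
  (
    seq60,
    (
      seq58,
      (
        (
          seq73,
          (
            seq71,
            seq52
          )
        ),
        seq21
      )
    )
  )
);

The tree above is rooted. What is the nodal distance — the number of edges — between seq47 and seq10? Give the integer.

7

The MRCA of seq47 and seq10 is the node subtending (((seq77,seq75),(seq17,seq47)),(((seq9,(seq50,seq81)),seq11),(seq79,(seq10,seq46)))).
From seq47 up to that node: 3 branches. From seq10 up to the same node: 4 branches. Total: 3 + 4 = 7.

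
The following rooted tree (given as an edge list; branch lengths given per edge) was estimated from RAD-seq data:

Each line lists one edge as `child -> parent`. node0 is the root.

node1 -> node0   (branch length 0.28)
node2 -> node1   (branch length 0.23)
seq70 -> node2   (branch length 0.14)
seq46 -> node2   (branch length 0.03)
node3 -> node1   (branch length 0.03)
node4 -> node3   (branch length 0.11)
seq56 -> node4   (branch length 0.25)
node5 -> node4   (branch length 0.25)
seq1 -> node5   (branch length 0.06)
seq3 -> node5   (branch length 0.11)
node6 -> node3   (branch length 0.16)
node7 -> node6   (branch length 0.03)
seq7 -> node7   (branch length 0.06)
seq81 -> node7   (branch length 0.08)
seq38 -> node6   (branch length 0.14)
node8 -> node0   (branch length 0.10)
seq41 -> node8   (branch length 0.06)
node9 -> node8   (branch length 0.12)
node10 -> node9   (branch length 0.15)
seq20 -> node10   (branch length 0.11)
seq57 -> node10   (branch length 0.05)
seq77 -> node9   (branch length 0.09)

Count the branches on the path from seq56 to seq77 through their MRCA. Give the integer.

7

The MRCA of seq56 and seq77 is the root of the tree.
From seq56 up to that node: 4 branches. From seq77 up to the same node: 3 branches. Total: 4 + 3 = 7.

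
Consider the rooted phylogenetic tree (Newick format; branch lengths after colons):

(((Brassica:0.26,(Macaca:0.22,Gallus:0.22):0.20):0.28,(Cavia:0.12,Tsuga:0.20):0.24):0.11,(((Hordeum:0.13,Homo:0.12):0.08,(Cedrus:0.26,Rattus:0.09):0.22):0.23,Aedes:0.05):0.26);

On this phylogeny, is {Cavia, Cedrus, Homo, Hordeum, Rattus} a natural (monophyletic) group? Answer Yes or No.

The MRCA of the listed taxa is the root, so the smallest clade containing them is the whole tree.
That clade also contains Aedes, Brassica, Gallus, Macaca, Tsuga, which are not in the proposed group, so the group is not monophyletic.

No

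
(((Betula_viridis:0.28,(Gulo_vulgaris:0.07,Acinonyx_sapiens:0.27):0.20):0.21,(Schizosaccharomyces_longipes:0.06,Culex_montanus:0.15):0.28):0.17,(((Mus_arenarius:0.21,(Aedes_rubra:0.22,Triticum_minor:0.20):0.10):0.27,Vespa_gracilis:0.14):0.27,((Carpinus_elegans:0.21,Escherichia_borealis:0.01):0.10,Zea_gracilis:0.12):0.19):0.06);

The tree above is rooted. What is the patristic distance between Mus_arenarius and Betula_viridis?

1.47

The path runs Mus_arenarius → … → MRCA → … → Betula_viridis; the MRCA is the root of the tree.
Branch lengths along that path: 0.21 + 0.27 + 0.27 + 0.06 + 0.17 + 0.21 + 0.28 = 1.47.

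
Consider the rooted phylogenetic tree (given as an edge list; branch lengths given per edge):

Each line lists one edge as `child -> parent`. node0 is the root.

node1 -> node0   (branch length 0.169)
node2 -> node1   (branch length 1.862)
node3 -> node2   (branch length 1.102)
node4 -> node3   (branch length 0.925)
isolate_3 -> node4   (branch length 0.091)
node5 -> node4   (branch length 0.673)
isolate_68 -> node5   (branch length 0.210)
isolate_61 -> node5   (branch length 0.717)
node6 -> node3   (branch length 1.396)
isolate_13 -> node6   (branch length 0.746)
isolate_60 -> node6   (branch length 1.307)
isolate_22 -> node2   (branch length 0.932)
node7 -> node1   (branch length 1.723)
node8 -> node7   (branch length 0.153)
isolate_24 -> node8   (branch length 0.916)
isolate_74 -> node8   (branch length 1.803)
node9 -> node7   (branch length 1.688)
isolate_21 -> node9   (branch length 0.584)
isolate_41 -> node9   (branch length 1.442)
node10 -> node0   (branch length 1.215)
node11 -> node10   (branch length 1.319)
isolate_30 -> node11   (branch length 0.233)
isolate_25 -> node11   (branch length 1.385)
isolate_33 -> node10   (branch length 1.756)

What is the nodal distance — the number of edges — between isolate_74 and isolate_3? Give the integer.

The MRCA of isolate_74 and isolate_3 is the node subtending ((((isolate_3,(isolate_68,isolate_61)),(isolate_13,isolate_60)),isolate_22),((isolate_24,isolate_74),(isolate_21,isolate_41))).
From isolate_74 up to that node: 3 branches. From isolate_3 up to the same node: 4 branches. Total: 3 + 4 = 7.

7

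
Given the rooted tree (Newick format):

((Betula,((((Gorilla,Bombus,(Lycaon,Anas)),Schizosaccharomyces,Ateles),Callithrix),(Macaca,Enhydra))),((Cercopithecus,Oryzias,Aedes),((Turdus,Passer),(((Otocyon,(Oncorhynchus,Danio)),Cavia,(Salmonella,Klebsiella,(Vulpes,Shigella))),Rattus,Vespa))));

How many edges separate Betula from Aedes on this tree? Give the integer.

The MRCA of Betula and Aedes is the root of the tree.
From Betula up to that node: 2 branches. From Aedes up to the same node: 3 branches. Total: 2 + 3 = 5.

5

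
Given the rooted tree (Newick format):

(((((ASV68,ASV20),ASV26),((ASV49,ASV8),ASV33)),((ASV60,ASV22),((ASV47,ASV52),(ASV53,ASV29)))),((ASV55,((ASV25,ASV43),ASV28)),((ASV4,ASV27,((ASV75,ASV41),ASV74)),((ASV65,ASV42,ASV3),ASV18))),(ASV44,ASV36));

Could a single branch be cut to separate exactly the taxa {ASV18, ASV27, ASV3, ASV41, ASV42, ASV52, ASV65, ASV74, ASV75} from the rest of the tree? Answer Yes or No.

No

The MRCA of the listed taxa is the root, so the smallest clade containing them is the whole tree.
That clade also contains ASV20, ASV22, ASV25, ASV26, ASV28, ASV29, ASV33, ASV36, ASV4, ASV43, ASV44, ASV47, ASV49, ASV53, ASV55, ASV60, ASV68, ASV8, which are not in the proposed group, so the group is not monophyletic.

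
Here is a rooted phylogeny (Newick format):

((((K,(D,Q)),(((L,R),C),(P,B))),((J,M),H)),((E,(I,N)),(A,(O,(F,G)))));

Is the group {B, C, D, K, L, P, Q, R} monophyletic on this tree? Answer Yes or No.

Yes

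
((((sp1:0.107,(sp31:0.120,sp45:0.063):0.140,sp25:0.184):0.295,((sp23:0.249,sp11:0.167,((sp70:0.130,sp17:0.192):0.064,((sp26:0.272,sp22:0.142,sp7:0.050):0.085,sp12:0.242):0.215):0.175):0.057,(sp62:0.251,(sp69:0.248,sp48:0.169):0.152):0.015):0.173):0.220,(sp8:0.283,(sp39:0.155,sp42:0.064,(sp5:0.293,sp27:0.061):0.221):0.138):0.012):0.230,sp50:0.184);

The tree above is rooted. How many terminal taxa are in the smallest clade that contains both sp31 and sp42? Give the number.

20

The MRCA of sp31 and sp42 is the node subtending (((sp1,(sp31,sp45),sp25),((sp23,sp11,((sp70,sp17),((sp26,sp22,sp7),sp12))),(sp62,(sp69,sp48)))),(sp8,(sp39,sp42,(sp5,sp27)))).
That clade contains 20 terminal taxa: sp1, sp11, sp12, sp17, sp22, sp23, sp25, sp26, sp27, sp31, sp39, sp42, sp45, sp48, sp5, sp62, sp69, sp7, sp70, sp8.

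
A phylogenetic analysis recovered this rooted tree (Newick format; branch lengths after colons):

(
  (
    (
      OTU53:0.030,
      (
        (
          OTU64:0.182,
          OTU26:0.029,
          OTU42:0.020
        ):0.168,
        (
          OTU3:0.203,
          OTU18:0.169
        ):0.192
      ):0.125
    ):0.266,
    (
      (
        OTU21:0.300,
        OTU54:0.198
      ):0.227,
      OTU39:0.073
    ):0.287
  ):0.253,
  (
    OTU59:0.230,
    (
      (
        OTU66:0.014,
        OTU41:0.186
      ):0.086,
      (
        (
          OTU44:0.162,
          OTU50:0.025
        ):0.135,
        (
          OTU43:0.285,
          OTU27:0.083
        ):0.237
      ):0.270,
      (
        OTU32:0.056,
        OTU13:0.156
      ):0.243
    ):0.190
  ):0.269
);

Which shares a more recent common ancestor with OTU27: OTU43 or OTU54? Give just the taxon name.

OTU43

The MRCA of OTU27 and OTU43 subtends (OTU43,OTU27) (2 taxa).
The MRCA of OTU27 and OTU54 is the root, subtending the entire tree (18 taxa).
The first is nested inside the second, so OTU27 shares a more recent common ancestor with OTU43.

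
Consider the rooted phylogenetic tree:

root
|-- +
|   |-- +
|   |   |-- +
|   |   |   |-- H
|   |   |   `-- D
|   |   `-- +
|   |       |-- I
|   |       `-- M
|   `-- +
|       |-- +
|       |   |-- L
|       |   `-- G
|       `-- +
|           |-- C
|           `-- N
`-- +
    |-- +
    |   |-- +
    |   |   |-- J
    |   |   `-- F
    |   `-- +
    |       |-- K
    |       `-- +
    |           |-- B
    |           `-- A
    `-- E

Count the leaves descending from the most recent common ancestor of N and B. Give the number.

14

The MRCA of N and B is the root, so the clade is the entire tree.
That clade contains 14 terminal taxa: A, B, C, D, E, F, G, H, I, J, K, L, M, N.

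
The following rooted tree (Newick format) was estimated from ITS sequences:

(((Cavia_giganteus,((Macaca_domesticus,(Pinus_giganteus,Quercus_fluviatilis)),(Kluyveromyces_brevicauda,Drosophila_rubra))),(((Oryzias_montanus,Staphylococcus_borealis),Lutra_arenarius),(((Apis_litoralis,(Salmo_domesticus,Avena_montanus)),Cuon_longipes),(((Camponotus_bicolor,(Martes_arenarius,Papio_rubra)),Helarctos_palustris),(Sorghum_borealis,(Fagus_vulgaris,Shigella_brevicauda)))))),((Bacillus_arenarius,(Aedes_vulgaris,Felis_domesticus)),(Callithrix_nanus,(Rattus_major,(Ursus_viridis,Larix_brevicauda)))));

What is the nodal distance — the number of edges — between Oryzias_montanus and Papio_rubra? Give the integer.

The MRCA of Oryzias_montanus and Papio_rubra is the node subtending (((Oryzias_montanus,Staphylococcus_borealis),Lutra_arenarius),(((Apis_litoralis,(Salmo_domesticus,Avena_montanus)),Cuon_longipes),(((Camponotus_bicolor,(Martes_arenarius,Papio_rubra)),Helarctos_palustris),(Sorghum_borealis,(Fagus_vulgaris,Shigella_brevicauda))))).
From Oryzias_montanus up to that node: 3 branches. From Papio_rubra up to the same node: 6 branches. Total: 3 + 6 = 9.

9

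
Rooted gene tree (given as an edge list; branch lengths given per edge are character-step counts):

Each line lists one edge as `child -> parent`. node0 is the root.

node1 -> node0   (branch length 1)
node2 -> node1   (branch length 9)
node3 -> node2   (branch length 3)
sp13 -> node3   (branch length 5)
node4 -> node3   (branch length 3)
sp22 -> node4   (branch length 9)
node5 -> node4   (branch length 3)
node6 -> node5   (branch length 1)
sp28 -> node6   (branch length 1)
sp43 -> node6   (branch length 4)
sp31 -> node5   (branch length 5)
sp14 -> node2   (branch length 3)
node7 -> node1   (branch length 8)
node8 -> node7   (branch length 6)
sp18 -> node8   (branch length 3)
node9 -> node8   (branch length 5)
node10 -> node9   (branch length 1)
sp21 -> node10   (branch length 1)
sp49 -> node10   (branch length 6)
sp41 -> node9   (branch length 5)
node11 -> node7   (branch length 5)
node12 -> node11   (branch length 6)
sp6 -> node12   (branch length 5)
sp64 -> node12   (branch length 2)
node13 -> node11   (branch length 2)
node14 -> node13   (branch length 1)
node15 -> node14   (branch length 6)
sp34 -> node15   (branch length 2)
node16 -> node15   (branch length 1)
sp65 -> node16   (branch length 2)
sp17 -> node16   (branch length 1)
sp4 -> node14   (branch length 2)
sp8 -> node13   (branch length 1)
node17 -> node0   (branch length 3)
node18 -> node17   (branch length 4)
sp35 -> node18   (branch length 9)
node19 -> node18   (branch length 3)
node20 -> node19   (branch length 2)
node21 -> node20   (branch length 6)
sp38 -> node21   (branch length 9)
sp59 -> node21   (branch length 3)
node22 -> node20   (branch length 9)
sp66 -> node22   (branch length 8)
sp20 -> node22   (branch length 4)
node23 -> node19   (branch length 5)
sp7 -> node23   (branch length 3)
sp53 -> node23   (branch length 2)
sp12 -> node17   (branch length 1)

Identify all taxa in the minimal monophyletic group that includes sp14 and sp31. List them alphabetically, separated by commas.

Tracing sp14: it sits inside ((sp13,(sp22,((sp28,sp43),sp31))),sp14).
Tracing sp31: it sits inside ((sp28,sp43),sp31).
The smallest clade enclosing both is ((sp13,(sp22,((sp28,sp43),sp31))),sp14); the answer is its 6 terminal taxa in alphabetical order.

sp13, sp14, sp22, sp28, sp31, sp43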